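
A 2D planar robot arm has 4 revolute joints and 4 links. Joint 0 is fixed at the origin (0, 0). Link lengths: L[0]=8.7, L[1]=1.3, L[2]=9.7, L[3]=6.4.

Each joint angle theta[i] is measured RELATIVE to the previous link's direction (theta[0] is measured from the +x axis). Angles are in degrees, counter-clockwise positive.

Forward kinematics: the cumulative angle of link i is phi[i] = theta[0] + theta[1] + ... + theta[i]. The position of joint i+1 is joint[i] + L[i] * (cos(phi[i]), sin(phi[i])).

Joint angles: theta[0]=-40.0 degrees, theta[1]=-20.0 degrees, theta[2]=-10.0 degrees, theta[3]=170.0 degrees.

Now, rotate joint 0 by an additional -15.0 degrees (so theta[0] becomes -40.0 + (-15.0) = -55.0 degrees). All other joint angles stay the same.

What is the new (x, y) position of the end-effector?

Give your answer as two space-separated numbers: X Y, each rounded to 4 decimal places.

joint[0] = (0.0000, 0.0000)  (base)
link 0: phi[0] = -55 = -55 deg
  cos(-55 deg) = 0.5736, sin(-55 deg) = -0.8192
  joint[1] = (0.0000, 0.0000) + 8.7 * (0.5736, -0.8192) = (0.0000 + 4.9901, 0.0000 + -7.1266) = (4.9901, -7.1266)
link 1: phi[1] = -55 + -20 = -75 deg
  cos(-75 deg) = 0.2588, sin(-75 deg) = -0.9659
  joint[2] = (4.9901, -7.1266) + 1.3 * (0.2588, -0.9659) = (4.9901 + 0.3365, -7.1266 + -1.2557) = (5.3266, -8.3823)
link 2: phi[2] = -55 + -20 + -10 = -85 deg
  cos(-85 deg) = 0.0872, sin(-85 deg) = -0.9962
  joint[3] = (5.3266, -8.3823) + 9.7 * (0.0872, -0.9962) = (5.3266 + 0.8454, -8.3823 + -9.6631) = (6.1720, -18.0454)
link 3: phi[3] = -55 + -20 + -10 + 170 = 85 deg
  cos(85 deg) = 0.0872, sin(85 deg) = 0.9962
  joint[4] = (6.1720, -18.0454) + 6.4 * (0.0872, 0.9962) = (6.1720 + 0.5578, -18.0454 + 6.3756) = (6.7298, -11.6698)
End effector: (6.7298, -11.6698)

Answer: 6.7298 -11.6698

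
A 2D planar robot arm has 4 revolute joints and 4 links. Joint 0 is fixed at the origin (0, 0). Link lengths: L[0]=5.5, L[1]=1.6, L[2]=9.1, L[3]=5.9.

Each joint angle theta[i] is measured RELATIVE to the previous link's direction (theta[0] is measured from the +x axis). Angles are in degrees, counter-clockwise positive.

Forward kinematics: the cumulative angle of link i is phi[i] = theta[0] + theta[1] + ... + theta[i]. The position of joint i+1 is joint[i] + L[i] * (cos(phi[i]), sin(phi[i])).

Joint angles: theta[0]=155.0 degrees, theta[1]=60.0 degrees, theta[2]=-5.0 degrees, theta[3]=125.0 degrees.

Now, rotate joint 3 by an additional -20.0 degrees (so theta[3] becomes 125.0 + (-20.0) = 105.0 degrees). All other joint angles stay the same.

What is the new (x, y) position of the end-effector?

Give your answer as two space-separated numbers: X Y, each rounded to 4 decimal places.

joint[0] = (0.0000, 0.0000)  (base)
link 0: phi[0] = 155 = 155 deg
  cos(155 deg) = -0.9063, sin(155 deg) = 0.4226
  joint[1] = (0.0000, 0.0000) + 5.5 * (-0.9063, 0.4226) = (0.0000 + -4.9847, 0.0000 + 2.3244) = (-4.9847, 2.3244)
link 1: phi[1] = 155 + 60 = 215 deg
  cos(215 deg) = -0.8192, sin(215 deg) = -0.5736
  joint[2] = (-4.9847, 2.3244) + 1.6 * (-0.8192, -0.5736) = (-4.9847 + -1.3106, 2.3244 + -0.9177) = (-6.2953, 1.4067)
link 2: phi[2] = 155 + 60 + -5 = 210 deg
  cos(210 deg) = -0.8660, sin(210 deg) = -0.5000
  joint[3] = (-6.2953, 1.4067) + 9.1 * (-0.8660, -0.5000) = (-6.2953 + -7.8808, 1.4067 + -4.5500) = (-14.1762, -3.1433)
link 3: phi[3] = 155 + 60 + -5 + 105 = 315 deg
  cos(315 deg) = 0.7071, sin(315 deg) = -0.7071
  joint[4] = (-14.1762, -3.1433) + 5.9 * (0.7071, -0.7071) = (-14.1762 + 4.1719, -3.1433 + -4.1719) = (-10.0042, -7.3153)
End effector: (-10.0042, -7.3153)

Answer: -10.0042 -7.3153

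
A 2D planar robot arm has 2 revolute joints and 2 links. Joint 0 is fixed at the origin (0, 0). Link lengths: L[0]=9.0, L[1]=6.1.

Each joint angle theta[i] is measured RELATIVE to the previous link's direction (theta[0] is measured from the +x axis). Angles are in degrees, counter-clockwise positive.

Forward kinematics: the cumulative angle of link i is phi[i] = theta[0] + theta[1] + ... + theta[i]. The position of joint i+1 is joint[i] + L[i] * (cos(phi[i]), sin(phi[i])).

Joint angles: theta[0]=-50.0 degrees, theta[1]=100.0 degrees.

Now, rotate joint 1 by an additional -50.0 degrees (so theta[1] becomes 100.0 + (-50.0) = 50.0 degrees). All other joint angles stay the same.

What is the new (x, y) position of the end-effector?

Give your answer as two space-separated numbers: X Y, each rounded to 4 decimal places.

joint[0] = (0.0000, 0.0000)  (base)
link 0: phi[0] = -50 = -50 deg
  cos(-50 deg) = 0.6428, sin(-50 deg) = -0.7660
  joint[1] = (0.0000, 0.0000) + 9 * (0.6428, -0.7660) = (0.0000 + 5.7851, 0.0000 + -6.8944) = (5.7851, -6.8944)
link 1: phi[1] = -50 + 50 = 0 deg
  cos(0 deg) = 1.0000, sin(0 deg) = 0.0000
  joint[2] = (5.7851, -6.8944) + 6.1 * (1.0000, 0.0000) = (5.7851 + 6.1000, -6.8944 + 0.0000) = (11.8851, -6.8944)
End effector: (11.8851, -6.8944)

Answer: 11.8851 -6.8944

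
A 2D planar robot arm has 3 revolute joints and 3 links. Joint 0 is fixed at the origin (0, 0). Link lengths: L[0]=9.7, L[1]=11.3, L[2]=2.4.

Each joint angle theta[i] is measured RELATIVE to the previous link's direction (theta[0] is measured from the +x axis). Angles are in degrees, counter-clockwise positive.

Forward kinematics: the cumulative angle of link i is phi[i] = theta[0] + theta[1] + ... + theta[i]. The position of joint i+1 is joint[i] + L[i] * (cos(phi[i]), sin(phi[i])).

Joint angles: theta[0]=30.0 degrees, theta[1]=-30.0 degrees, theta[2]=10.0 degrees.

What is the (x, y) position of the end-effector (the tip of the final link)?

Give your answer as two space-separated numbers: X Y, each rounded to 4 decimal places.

Answer: 22.0640 5.2668

Derivation:
joint[0] = (0.0000, 0.0000)  (base)
link 0: phi[0] = 30 = 30 deg
  cos(30 deg) = 0.8660, sin(30 deg) = 0.5000
  joint[1] = (0.0000, 0.0000) + 9.7 * (0.8660, 0.5000) = (0.0000 + 8.4004, 0.0000 + 4.8500) = (8.4004, 4.8500)
link 1: phi[1] = 30 + -30 = 0 deg
  cos(0 deg) = 1.0000, sin(0 deg) = 0.0000
  joint[2] = (8.4004, 4.8500) + 11.3 * (1.0000, 0.0000) = (8.4004 + 11.3000, 4.8500 + 0.0000) = (19.7004, 4.8500)
link 2: phi[2] = 30 + -30 + 10 = 10 deg
  cos(10 deg) = 0.9848, sin(10 deg) = 0.1736
  joint[3] = (19.7004, 4.8500) + 2.4 * (0.9848, 0.1736) = (19.7004 + 2.3635, 4.8500 + 0.4168) = (22.0640, 5.2668)
End effector: (22.0640, 5.2668)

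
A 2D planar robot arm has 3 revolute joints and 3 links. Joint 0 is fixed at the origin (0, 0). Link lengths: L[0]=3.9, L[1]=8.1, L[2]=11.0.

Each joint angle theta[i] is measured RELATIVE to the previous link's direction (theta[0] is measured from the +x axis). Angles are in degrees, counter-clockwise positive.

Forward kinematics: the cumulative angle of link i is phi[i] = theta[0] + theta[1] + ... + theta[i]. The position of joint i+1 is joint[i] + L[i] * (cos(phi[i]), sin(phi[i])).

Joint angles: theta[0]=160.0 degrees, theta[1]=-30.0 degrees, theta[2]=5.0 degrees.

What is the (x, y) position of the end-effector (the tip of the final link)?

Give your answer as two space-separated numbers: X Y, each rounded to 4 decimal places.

joint[0] = (0.0000, 0.0000)  (base)
link 0: phi[0] = 160 = 160 deg
  cos(160 deg) = -0.9397, sin(160 deg) = 0.3420
  joint[1] = (0.0000, 0.0000) + 3.9 * (-0.9397, 0.3420) = (0.0000 + -3.6648, 0.0000 + 1.3339) = (-3.6648, 1.3339)
link 1: phi[1] = 160 + -30 = 130 deg
  cos(130 deg) = -0.6428, sin(130 deg) = 0.7660
  joint[2] = (-3.6648, 1.3339) + 8.1 * (-0.6428, 0.7660) = (-3.6648 + -5.2066, 1.3339 + 6.2050) = (-8.8714, 7.5388)
link 2: phi[2] = 160 + -30 + 5 = 135 deg
  cos(135 deg) = -0.7071, sin(135 deg) = 0.7071
  joint[3] = (-8.8714, 7.5388) + 11 * (-0.7071, 0.7071) = (-8.8714 + -7.7782, 7.5388 + 7.7782) = (-16.6496, 15.3170)
End effector: (-16.6496, 15.3170)

Answer: -16.6496 15.3170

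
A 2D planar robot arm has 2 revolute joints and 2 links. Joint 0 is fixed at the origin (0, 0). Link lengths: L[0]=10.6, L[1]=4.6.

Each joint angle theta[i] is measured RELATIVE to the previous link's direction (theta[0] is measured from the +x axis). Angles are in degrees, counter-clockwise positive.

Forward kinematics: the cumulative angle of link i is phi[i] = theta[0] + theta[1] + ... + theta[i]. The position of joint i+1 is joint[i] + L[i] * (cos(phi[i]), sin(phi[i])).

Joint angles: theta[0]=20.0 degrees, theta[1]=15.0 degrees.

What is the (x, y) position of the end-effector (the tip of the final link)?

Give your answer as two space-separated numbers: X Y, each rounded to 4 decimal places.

joint[0] = (0.0000, 0.0000)  (base)
link 0: phi[0] = 20 = 20 deg
  cos(20 deg) = 0.9397, sin(20 deg) = 0.3420
  joint[1] = (0.0000, 0.0000) + 10.6 * (0.9397, 0.3420) = (0.0000 + 9.9607, 0.0000 + 3.6254) = (9.9607, 3.6254)
link 1: phi[1] = 20 + 15 = 35 deg
  cos(35 deg) = 0.8192, sin(35 deg) = 0.5736
  joint[2] = (9.9607, 3.6254) + 4.6 * (0.8192, 0.5736) = (9.9607 + 3.7681, 3.6254 + 2.6385) = (13.7288, 6.2639)
End effector: (13.7288, 6.2639)

Answer: 13.7288 6.2639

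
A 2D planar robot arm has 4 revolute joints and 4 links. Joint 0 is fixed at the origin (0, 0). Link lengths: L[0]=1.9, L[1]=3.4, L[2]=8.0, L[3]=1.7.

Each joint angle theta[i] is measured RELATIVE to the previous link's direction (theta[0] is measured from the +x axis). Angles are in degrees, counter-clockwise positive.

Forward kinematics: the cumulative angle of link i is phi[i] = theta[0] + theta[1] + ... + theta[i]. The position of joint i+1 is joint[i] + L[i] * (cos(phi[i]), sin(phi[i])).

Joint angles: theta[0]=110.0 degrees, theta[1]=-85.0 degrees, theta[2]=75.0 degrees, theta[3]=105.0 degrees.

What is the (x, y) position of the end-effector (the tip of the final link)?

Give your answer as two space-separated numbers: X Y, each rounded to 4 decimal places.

joint[0] = (0.0000, 0.0000)  (base)
link 0: phi[0] = 110 = 110 deg
  cos(110 deg) = -0.3420, sin(110 deg) = 0.9397
  joint[1] = (0.0000, 0.0000) + 1.9 * (-0.3420, 0.9397) = (0.0000 + -0.6498, 0.0000 + 1.7854) = (-0.6498, 1.7854)
link 1: phi[1] = 110 + -85 = 25 deg
  cos(25 deg) = 0.9063, sin(25 deg) = 0.4226
  joint[2] = (-0.6498, 1.7854) + 3.4 * (0.9063, 0.4226) = (-0.6498 + 3.0814, 1.7854 + 1.4369) = (2.4316, 3.2223)
link 2: phi[2] = 110 + -85 + 75 = 100 deg
  cos(100 deg) = -0.1736, sin(100 deg) = 0.9848
  joint[3] = (2.4316, 3.2223) + 8 * (-0.1736, 0.9848) = (2.4316 + -1.3892, 3.2223 + 7.8785) = (1.0424, 11.1008)
link 3: phi[3] = 110 + -85 + 75 + 105 = 205 deg
  cos(205 deg) = -0.9063, sin(205 deg) = -0.4226
  joint[4] = (1.0424, 11.1008) + 1.7 * (-0.9063, -0.4226) = (1.0424 + -1.5407, 11.1008 + -0.7185) = (-0.4983, 10.3823)
End effector: (-0.4983, 10.3823)

Answer: -0.4983 10.3823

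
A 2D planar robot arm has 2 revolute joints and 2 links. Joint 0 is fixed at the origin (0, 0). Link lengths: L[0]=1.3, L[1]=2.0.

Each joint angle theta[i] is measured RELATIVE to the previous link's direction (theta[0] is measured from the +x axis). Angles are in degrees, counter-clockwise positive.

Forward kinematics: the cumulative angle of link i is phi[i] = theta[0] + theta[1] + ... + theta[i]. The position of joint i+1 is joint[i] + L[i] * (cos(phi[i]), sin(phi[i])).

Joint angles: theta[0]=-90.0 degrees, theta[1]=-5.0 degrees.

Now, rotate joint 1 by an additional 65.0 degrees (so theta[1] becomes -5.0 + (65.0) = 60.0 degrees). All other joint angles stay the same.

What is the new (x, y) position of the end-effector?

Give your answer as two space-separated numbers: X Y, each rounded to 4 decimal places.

Answer: 1.7321 -2.3000

Derivation:
joint[0] = (0.0000, 0.0000)  (base)
link 0: phi[0] = -90 = -90 deg
  cos(-90 deg) = 0.0000, sin(-90 deg) = -1.0000
  joint[1] = (0.0000, 0.0000) + 1.3 * (0.0000, -1.0000) = (0.0000 + 0.0000, 0.0000 + -1.3000) = (0.0000, -1.3000)
link 1: phi[1] = -90 + 60 = -30 deg
  cos(-30 deg) = 0.8660, sin(-30 deg) = -0.5000
  joint[2] = (0.0000, -1.3000) + 2 * (0.8660, -0.5000) = (0.0000 + 1.7321, -1.3000 + -1.0000) = (1.7321, -2.3000)
End effector: (1.7321, -2.3000)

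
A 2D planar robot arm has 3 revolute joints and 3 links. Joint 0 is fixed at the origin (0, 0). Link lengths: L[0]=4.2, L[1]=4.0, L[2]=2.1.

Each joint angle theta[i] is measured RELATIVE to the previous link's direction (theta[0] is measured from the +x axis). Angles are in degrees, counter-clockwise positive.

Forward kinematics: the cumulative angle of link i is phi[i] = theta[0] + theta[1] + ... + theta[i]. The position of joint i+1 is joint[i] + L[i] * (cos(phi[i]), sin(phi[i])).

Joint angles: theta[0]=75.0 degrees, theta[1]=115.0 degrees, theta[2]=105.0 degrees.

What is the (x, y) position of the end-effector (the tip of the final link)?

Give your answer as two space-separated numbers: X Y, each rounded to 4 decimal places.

Answer: -1.9647 1.4590

Derivation:
joint[0] = (0.0000, 0.0000)  (base)
link 0: phi[0] = 75 = 75 deg
  cos(75 deg) = 0.2588, sin(75 deg) = 0.9659
  joint[1] = (0.0000, 0.0000) + 4.2 * (0.2588, 0.9659) = (0.0000 + 1.0870, 0.0000 + 4.0569) = (1.0870, 4.0569)
link 1: phi[1] = 75 + 115 = 190 deg
  cos(190 deg) = -0.9848, sin(190 deg) = -0.1736
  joint[2] = (1.0870, 4.0569) + 4 * (-0.9848, -0.1736) = (1.0870 + -3.9392, 4.0569 + -0.6946) = (-2.8522, 3.3623)
link 2: phi[2] = 75 + 115 + 105 = 295 deg
  cos(295 deg) = 0.4226, sin(295 deg) = -0.9063
  joint[3] = (-2.8522, 3.3623) + 2.1 * (0.4226, -0.9063) = (-2.8522 + 0.8875, 3.3623 + -1.9032) = (-1.9647, 1.4590)
End effector: (-1.9647, 1.4590)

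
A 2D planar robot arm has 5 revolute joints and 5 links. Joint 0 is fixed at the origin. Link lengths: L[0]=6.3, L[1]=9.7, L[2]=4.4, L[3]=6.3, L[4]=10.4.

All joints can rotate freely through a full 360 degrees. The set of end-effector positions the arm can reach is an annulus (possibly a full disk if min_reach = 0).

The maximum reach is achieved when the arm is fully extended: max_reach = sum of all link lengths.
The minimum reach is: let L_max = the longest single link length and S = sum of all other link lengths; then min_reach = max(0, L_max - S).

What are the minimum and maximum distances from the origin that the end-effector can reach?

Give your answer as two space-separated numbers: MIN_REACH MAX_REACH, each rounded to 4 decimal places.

Link lengths: [6.3, 9.7, 4.4, 6.3, 10.4]
max_reach = 6.3 + 9.7 + 4.4 + 6.3 + 10.4 = 37.1
L_max = max([6.3, 9.7, 4.4, 6.3, 10.4]) = 10.4
S (sum of others) = 37.1 - 10.4 = 26.7
min_reach = max(0, 10.4 - 26.7) = max(0, -16.3) = 0

Answer: 0.0000 37.1000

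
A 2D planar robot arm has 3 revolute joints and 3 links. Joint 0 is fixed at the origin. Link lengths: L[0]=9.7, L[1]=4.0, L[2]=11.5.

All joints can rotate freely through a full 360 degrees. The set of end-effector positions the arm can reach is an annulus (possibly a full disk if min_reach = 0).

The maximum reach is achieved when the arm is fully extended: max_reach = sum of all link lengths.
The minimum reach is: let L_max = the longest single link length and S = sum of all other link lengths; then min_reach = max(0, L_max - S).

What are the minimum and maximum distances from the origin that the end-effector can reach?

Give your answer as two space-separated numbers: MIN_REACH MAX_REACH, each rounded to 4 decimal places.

Answer: 0.0000 25.2000

Derivation:
Link lengths: [9.7, 4.0, 11.5]
max_reach = 9.7 + 4 + 11.5 = 25.2
L_max = max([9.7, 4.0, 11.5]) = 11.5
S (sum of others) = 25.2 - 11.5 = 13.7
min_reach = max(0, 11.5 - 13.7) = max(0, -2.2) = 0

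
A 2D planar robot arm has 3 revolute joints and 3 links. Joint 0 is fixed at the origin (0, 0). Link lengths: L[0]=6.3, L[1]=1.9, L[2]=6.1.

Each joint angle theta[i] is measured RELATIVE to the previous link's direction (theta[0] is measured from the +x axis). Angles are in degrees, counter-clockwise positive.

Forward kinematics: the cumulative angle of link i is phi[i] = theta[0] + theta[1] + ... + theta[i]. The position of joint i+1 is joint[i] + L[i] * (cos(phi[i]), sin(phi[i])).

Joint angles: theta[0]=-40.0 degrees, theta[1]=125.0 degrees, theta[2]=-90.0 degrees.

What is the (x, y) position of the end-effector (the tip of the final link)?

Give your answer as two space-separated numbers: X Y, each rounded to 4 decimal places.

Answer: 11.0685 -2.6884

Derivation:
joint[0] = (0.0000, 0.0000)  (base)
link 0: phi[0] = -40 = -40 deg
  cos(-40 deg) = 0.7660, sin(-40 deg) = -0.6428
  joint[1] = (0.0000, 0.0000) + 6.3 * (0.7660, -0.6428) = (0.0000 + 4.8261, 0.0000 + -4.0496) = (4.8261, -4.0496)
link 1: phi[1] = -40 + 125 = 85 deg
  cos(85 deg) = 0.0872, sin(85 deg) = 0.9962
  joint[2] = (4.8261, -4.0496) + 1.9 * (0.0872, 0.9962) = (4.8261 + 0.1656, -4.0496 + 1.8928) = (4.9917, -2.1568)
link 2: phi[2] = -40 + 125 + -90 = -5 deg
  cos(-5 deg) = 0.9962, sin(-5 deg) = -0.0872
  joint[3] = (4.9917, -2.1568) + 6.1 * (0.9962, -0.0872) = (4.9917 + 6.0768, -2.1568 + -0.5317) = (11.0685, -2.6884)
End effector: (11.0685, -2.6884)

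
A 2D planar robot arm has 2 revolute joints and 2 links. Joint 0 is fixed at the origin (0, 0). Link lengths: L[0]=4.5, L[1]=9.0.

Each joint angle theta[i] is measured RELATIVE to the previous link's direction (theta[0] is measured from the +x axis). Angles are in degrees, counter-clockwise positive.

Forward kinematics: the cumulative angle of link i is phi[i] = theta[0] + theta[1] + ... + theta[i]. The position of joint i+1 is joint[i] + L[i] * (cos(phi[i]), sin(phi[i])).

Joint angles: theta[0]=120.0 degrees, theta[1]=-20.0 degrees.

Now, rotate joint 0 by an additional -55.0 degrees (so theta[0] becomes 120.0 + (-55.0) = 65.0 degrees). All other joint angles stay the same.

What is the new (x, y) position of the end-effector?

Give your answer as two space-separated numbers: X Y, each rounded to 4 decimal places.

Answer: 8.2657 10.4423

Derivation:
joint[0] = (0.0000, 0.0000)  (base)
link 0: phi[0] = 65 = 65 deg
  cos(65 deg) = 0.4226, sin(65 deg) = 0.9063
  joint[1] = (0.0000, 0.0000) + 4.5 * (0.4226, 0.9063) = (0.0000 + 1.9018, 0.0000 + 4.0784) = (1.9018, 4.0784)
link 1: phi[1] = 65 + -20 = 45 deg
  cos(45 deg) = 0.7071, sin(45 deg) = 0.7071
  joint[2] = (1.9018, 4.0784) + 9 * (0.7071, 0.7071) = (1.9018 + 6.3640, 4.0784 + 6.3640) = (8.2657, 10.4423)
End effector: (8.2657, 10.4423)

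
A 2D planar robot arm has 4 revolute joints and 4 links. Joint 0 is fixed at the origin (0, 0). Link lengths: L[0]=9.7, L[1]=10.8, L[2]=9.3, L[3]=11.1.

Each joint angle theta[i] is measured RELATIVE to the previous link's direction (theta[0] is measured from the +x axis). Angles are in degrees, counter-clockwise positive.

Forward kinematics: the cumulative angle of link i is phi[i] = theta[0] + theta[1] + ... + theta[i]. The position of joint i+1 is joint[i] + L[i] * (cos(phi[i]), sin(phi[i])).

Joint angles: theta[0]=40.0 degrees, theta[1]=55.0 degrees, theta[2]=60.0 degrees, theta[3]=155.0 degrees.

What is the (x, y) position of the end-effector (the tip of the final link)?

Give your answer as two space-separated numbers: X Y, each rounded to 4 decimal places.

joint[0] = (0.0000, 0.0000)  (base)
link 0: phi[0] = 40 = 40 deg
  cos(40 deg) = 0.7660, sin(40 deg) = 0.6428
  joint[1] = (0.0000, 0.0000) + 9.7 * (0.7660, 0.6428) = (0.0000 + 7.4306, 0.0000 + 6.2350) = (7.4306, 6.2350)
link 1: phi[1] = 40 + 55 = 95 deg
  cos(95 deg) = -0.0872, sin(95 deg) = 0.9962
  joint[2] = (7.4306, 6.2350) + 10.8 * (-0.0872, 0.9962) = (7.4306 + -0.9413, 6.2350 + 10.7589) = (6.4893, 16.9939)
link 2: phi[2] = 40 + 55 + 60 = 155 deg
  cos(155 deg) = -0.9063, sin(155 deg) = 0.4226
  joint[3] = (6.4893, 16.9939) + 9.3 * (-0.9063, 0.4226) = (6.4893 + -8.4287, 16.9939 + 3.9303) = (-1.9393, 20.9243)
link 3: phi[3] = 40 + 55 + 60 + 155 = 310 deg
  cos(310 deg) = 0.6428, sin(310 deg) = -0.7660
  joint[4] = (-1.9393, 20.9243) + 11.1 * (0.6428, -0.7660) = (-1.9393 + 7.1349, 20.9243 + -8.5031) = (5.1956, 12.4212)
End effector: (5.1956, 12.4212)

Answer: 5.1956 12.4212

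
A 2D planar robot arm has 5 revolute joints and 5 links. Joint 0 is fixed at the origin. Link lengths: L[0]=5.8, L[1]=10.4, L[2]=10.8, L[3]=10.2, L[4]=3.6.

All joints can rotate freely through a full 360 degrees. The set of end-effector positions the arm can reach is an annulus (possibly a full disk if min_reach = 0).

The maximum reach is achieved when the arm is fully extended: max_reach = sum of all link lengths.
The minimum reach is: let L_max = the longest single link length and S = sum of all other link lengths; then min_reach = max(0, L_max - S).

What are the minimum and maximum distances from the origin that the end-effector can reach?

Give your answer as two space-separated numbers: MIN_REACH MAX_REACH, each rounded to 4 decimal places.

Link lengths: [5.8, 10.4, 10.8, 10.2, 3.6]
max_reach = 5.8 + 10.4 + 10.8 + 10.2 + 3.6 = 40.8
L_max = max([5.8, 10.4, 10.8, 10.2, 3.6]) = 10.8
S (sum of others) = 40.8 - 10.8 = 30
min_reach = max(0, 10.8 - 30) = max(0, -19.2) = 0

Answer: 0.0000 40.8000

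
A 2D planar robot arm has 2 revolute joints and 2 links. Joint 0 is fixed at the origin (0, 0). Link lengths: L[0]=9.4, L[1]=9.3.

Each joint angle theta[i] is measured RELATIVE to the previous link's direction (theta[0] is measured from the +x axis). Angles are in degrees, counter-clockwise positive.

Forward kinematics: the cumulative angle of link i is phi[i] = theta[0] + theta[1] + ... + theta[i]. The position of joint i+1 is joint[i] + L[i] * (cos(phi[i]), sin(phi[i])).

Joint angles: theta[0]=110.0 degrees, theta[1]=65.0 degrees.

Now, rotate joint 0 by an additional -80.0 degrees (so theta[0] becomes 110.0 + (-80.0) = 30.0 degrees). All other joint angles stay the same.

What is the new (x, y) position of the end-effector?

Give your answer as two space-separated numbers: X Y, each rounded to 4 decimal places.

Answer: 7.3301 13.9646

Derivation:
joint[0] = (0.0000, 0.0000)  (base)
link 0: phi[0] = 30 = 30 deg
  cos(30 deg) = 0.8660, sin(30 deg) = 0.5000
  joint[1] = (0.0000, 0.0000) + 9.4 * (0.8660, 0.5000) = (0.0000 + 8.1406, 0.0000 + 4.7000) = (8.1406, 4.7000)
link 1: phi[1] = 30 + 65 = 95 deg
  cos(95 deg) = -0.0872, sin(95 deg) = 0.9962
  joint[2] = (8.1406, 4.7000) + 9.3 * (-0.0872, 0.9962) = (8.1406 + -0.8105, 4.7000 + 9.2646) = (7.3301, 13.9646)
End effector: (7.3301, 13.9646)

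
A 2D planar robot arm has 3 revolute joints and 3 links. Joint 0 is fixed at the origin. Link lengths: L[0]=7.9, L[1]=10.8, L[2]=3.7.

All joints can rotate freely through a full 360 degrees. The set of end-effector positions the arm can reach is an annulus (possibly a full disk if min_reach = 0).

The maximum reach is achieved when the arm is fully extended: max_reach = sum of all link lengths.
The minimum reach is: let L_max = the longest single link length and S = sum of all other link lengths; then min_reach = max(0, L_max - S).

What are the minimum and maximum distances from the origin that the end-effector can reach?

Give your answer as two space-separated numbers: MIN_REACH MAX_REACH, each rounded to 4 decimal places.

Answer: 0.0000 22.4000

Derivation:
Link lengths: [7.9, 10.8, 3.7]
max_reach = 7.9 + 10.8 + 3.7 = 22.4
L_max = max([7.9, 10.8, 3.7]) = 10.8
S (sum of others) = 22.4 - 10.8 = 11.6
min_reach = max(0, 10.8 - 11.6) = max(0, -0.8) = 0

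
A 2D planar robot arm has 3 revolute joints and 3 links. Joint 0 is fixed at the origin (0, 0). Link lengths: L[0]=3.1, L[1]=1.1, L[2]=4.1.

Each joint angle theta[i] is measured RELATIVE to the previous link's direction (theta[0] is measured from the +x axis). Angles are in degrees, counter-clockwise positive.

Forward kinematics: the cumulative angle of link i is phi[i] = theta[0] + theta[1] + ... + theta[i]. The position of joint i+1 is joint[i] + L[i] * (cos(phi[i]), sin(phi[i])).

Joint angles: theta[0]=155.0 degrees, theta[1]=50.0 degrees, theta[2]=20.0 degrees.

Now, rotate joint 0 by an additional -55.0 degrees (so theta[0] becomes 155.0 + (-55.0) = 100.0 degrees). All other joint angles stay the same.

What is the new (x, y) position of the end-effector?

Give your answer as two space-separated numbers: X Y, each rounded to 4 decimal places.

joint[0] = (0.0000, 0.0000)  (base)
link 0: phi[0] = 100 = 100 deg
  cos(100 deg) = -0.1736, sin(100 deg) = 0.9848
  joint[1] = (0.0000, 0.0000) + 3.1 * (-0.1736, 0.9848) = (0.0000 + -0.5383, 0.0000 + 3.0529) = (-0.5383, 3.0529)
link 1: phi[1] = 100 + 50 = 150 deg
  cos(150 deg) = -0.8660, sin(150 deg) = 0.5000
  joint[2] = (-0.5383, 3.0529) + 1.1 * (-0.8660, 0.5000) = (-0.5383 + -0.9526, 3.0529 + 0.5500) = (-1.4909, 3.6029)
link 2: phi[2] = 100 + 50 + 20 = 170 deg
  cos(170 deg) = -0.9848, sin(170 deg) = 0.1736
  joint[3] = (-1.4909, 3.6029) + 4.1 * (-0.9848, 0.1736) = (-1.4909 + -4.0377, 3.6029 + 0.7120) = (-5.5286, 4.3149)
End effector: (-5.5286, 4.3149)

Answer: -5.5286 4.3149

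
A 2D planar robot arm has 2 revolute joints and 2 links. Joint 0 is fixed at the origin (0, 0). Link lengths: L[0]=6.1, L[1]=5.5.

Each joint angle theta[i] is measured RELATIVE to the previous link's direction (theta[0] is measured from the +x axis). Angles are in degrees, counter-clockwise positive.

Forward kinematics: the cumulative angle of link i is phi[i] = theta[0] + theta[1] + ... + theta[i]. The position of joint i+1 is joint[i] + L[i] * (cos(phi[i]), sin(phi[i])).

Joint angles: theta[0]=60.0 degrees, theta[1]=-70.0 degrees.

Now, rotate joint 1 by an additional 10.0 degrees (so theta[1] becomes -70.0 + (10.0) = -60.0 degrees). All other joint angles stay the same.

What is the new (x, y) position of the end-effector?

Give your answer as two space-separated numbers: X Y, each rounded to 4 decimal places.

joint[0] = (0.0000, 0.0000)  (base)
link 0: phi[0] = 60 = 60 deg
  cos(60 deg) = 0.5000, sin(60 deg) = 0.8660
  joint[1] = (0.0000, 0.0000) + 6.1 * (0.5000, 0.8660) = (0.0000 + 3.0500, 0.0000 + 5.2828) = (3.0500, 5.2828)
link 1: phi[1] = 60 + -60 = 0 deg
  cos(0 deg) = 1.0000, sin(0 deg) = 0.0000
  joint[2] = (3.0500, 5.2828) + 5.5 * (1.0000, 0.0000) = (3.0500 + 5.5000, 5.2828 + 0.0000) = (8.5500, 5.2828)
End effector: (8.5500, 5.2828)

Answer: 8.5500 5.2828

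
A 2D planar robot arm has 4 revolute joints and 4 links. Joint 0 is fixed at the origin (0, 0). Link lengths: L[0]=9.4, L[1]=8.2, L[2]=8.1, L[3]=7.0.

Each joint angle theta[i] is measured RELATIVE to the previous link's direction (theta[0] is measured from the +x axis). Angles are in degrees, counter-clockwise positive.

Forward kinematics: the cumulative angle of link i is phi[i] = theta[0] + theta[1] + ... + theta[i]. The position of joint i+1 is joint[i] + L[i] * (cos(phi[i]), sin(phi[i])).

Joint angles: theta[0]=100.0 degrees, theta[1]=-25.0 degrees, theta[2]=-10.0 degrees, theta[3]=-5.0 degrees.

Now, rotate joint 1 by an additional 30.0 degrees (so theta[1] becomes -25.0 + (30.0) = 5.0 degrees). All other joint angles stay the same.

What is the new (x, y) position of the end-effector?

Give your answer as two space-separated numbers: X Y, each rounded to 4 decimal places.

Answer: -4.4606 32.2470

Derivation:
joint[0] = (0.0000, 0.0000)  (base)
link 0: phi[0] = 100 = 100 deg
  cos(100 deg) = -0.1736, sin(100 deg) = 0.9848
  joint[1] = (0.0000, 0.0000) + 9.4 * (-0.1736, 0.9848) = (0.0000 + -1.6323, 0.0000 + 9.2572) = (-1.6323, 9.2572)
link 1: phi[1] = 100 + 5 = 105 deg
  cos(105 deg) = -0.2588, sin(105 deg) = 0.9659
  joint[2] = (-1.6323, 9.2572) + 8.2 * (-0.2588, 0.9659) = (-1.6323 + -2.1223, 9.2572 + 7.9206) = (-3.7546, 17.1778)
link 2: phi[2] = 100 + 5 + -10 = 95 deg
  cos(95 deg) = -0.0872, sin(95 deg) = 0.9962
  joint[3] = (-3.7546, 17.1778) + 8.1 * (-0.0872, 0.9962) = (-3.7546 + -0.7060, 17.1778 + 8.0692) = (-4.4606, 25.2470)
link 3: phi[3] = 100 + 5 + -10 + -5 = 90 deg
  cos(90 deg) = 0.0000, sin(90 deg) = 1.0000
  joint[4] = (-4.4606, 25.2470) + 7 * (0.0000, 1.0000) = (-4.4606 + 0.0000, 25.2470 + 7.0000) = (-4.4606, 32.2470)
End effector: (-4.4606, 32.2470)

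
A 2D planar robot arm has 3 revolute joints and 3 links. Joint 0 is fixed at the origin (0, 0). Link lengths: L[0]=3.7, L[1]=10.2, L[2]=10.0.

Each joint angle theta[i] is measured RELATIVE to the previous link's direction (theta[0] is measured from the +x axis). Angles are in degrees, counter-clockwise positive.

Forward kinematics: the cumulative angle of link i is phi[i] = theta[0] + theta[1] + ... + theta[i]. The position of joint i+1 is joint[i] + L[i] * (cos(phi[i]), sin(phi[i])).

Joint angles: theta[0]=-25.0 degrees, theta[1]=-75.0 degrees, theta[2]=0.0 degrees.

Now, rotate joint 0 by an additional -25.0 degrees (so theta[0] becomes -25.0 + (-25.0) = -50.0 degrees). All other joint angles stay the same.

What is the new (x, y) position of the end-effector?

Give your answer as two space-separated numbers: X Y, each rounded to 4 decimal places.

Answer: -9.2079 -19.3812

Derivation:
joint[0] = (0.0000, 0.0000)  (base)
link 0: phi[0] = -50 = -50 deg
  cos(-50 deg) = 0.6428, sin(-50 deg) = -0.7660
  joint[1] = (0.0000, 0.0000) + 3.7 * (0.6428, -0.7660) = (0.0000 + 2.3783, 0.0000 + -2.8344) = (2.3783, -2.8344)
link 1: phi[1] = -50 + -75 = -125 deg
  cos(-125 deg) = -0.5736, sin(-125 deg) = -0.8192
  joint[2] = (2.3783, -2.8344) + 10.2 * (-0.5736, -0.8192) = (2.3783 + -5.8505, -2.8344 + -8.3554) = (-3.4722, -11.1897)
link 2: phi[2] = -50 + -75 + 0 = -125 deg
  cos(-125 deg) = -0.5736, sin(-125 deg) = -0.8192
  joint[3] = (-3.4722, -11.1897) + 10 * (-0.5736, -0.8192) = (-3.4722 + -5.7358, -11.1897 + -8.1915) = (-9.2079, -19.3812)
End effector: (-9.2079, -19.3812)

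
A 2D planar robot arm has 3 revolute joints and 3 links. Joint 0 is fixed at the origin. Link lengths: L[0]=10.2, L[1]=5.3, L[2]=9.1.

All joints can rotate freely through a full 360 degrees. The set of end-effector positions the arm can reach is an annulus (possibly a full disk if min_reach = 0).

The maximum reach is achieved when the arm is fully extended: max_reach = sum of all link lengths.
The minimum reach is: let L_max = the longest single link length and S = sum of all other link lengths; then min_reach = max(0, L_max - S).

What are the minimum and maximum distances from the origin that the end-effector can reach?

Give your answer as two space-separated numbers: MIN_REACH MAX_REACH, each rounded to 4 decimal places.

Answer: 0.0000 24.6000

Derivation:
Link lengths: [10.2, 5.3, 9.1]
max_reach = 10.2 + 5.3 + 9.1 = 24.6
L_max = max([10.2, 5.3, 9.1]) = 10.2
S (sum of others) = 24.6 - 10.2 = 14.4
min_reach = max(0, 10.2 - 14.4) = max(0, -4.2) = 0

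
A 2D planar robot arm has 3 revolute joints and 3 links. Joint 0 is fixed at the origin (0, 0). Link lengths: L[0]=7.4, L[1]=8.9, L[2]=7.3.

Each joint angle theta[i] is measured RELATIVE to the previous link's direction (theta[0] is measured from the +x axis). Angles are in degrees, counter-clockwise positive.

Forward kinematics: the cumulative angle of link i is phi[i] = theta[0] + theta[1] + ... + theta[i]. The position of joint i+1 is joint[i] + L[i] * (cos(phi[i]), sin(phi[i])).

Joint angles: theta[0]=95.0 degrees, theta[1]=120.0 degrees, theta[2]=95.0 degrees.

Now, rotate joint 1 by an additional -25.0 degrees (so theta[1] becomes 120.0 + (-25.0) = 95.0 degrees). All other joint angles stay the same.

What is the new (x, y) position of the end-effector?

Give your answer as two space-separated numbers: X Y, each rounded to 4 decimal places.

joint[0] = (0.0000, 0.0000)  (base)
link 0: phi[0] = 95 = 95 deg
  cos(95 deg) = -0.0872, sin(95 deg) = 0.9962
  joint[1] = (0.0000, 0.0000) + 7.4 * (-0.0872, 0.9962) = (0.0000 + -0.6450, 0.0000 + 7.3718) = (-0.6450, 7.3718)
link 1: phi[1] = 95 + 95 = 190 deg
  cos(190 deg) = -0.9848, sin(190 deg) = -0.1736
  joint[2] = (-0.6450, 7.3718) + 8.9 * (-0.9848, -0.1736) = (-0.6450 + -8.7648, 7.3718 + -1.5455) = (-9.4097, 5.8264)
link 2: phi[2] = 95 + 95 + 95 = 285 deg
  cos(285 deg) = 0.2588, sin(285 deg) = -0.9659
  joint[3] = (-9.4097, 5.8264) + 7.3 * (0.2588, -0.9659) = (-9.4097 + 1.8894, 5.8264 + -7.0513) = (-7.5204, -1.2249)
End effector: (-7.5204, -1.2249)

Answer: -7.5204 -1.2249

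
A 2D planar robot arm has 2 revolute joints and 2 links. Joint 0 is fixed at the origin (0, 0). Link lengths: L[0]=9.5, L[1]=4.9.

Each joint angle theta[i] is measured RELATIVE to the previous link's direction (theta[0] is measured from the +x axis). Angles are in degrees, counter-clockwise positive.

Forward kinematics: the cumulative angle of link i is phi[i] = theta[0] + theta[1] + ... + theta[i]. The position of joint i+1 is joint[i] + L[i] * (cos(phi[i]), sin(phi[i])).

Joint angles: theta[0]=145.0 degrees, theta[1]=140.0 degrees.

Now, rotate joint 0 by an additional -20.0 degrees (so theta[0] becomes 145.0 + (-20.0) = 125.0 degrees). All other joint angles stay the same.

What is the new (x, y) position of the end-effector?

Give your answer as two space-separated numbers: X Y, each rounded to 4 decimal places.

joint[0] = (0.0000, 0.0000)  (base)
link 0: phi[0] = 125 = 125 deg
  cos(125 deg) = -0.5736, sin(125 deg) = 0.8192
  joint[1] = (0.0000, 0.0000) + 9.5 * (-0.5736, 0.8192) = (0.0000 + -5.4490, 0.0000 + 7.7819) = (-5.4490, 7.7819)
link 1: phi[1] = 125 + 140 = 265 deg
  cos(265 deg) = -0.0872, sin(265 deg) = -0.9962
  joint[2] = (-5.4490, 7.7819) + 4.9 * (-0.0872, -0.9962) = (-5.4490 + -0.4271, 7.7819 + -4.8814) = (-5.8760, 2.9006)
End effector: (-5.8760, 2.9006)

Answer: -5.8760 2.9006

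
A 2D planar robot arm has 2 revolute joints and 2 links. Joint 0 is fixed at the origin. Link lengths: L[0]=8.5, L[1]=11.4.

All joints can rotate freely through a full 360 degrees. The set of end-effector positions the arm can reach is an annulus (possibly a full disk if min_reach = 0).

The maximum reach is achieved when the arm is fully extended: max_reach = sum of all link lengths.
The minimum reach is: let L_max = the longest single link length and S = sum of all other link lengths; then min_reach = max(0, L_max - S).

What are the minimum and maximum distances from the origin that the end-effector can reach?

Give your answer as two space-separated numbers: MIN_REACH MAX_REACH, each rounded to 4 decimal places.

Link lengths: [8.5, 11.4]
max_reach = 8.5 + 11.4 = 19.9
L_max = max([8.5, 11.4]) = 11.4
S (sum of others) = 19.9 - 11.4 = 8.5
min_reach = max(0, 11.4 - 8.5) = max(0, 2.9) = 2.9

Answer: 2.9000 19.9000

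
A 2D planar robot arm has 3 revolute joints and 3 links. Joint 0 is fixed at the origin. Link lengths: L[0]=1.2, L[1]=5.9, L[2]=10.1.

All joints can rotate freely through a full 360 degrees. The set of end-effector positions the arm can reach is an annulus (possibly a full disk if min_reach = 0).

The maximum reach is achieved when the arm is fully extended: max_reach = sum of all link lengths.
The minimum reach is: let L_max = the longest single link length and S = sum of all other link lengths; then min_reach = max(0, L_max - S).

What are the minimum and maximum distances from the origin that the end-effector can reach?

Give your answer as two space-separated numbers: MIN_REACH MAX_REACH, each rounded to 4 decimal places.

Answer: 3.0000 17.2000

Derivation:
Link lengths: [1.2, 5.9, 10.1]
max_reach = 1.2 + 5.9 + 10.1 = 17.2
L_max = max([1.2, 5.9, 10.1]) = 10.1
S (sum of others) = 17.2 - 10.1 = 7.1
min_reach = max(0, 10.1 - 7.1) = max(0, 3) = 3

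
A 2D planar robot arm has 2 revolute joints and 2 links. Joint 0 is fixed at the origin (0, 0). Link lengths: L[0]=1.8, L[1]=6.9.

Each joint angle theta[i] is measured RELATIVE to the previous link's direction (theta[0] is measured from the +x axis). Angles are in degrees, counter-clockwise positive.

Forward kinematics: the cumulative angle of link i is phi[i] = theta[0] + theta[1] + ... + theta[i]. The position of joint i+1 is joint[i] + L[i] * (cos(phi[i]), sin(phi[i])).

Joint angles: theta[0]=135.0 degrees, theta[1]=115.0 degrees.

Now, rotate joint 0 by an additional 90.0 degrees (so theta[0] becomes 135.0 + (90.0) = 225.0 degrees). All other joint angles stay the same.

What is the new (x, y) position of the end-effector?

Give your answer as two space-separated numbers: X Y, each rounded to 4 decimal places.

joint[0] = (0.0000, 0.0000)  (base)
link 0: phi[0] = 225 = 225 deg
  cos(225 deg) = -0.7071, sin(225 deg) = -0.7071
  joint[1] = (0.0000, 0.0000) + 1.8 * (-0.7071, -0.7071) = (0.0000 + -1.2728, 0.0000 + -1.2728) = (-1.2728, -1.2728)
link 1: phi[1] = 225 + 115 = 340 deg
  cos(340 deg) = 0.9397, sin(340 deg) = -0.3420
  joint[2] = (-1.2728, -1.2728) + 6.9 * (0.9397, -0.3420) = (-1.2728 + 6.4839, -1.2728 + -2.3599) = (5.2111, -3.6327)
End effector: (5.2111, -3.6327)

Answer: 5.2111 -3.6327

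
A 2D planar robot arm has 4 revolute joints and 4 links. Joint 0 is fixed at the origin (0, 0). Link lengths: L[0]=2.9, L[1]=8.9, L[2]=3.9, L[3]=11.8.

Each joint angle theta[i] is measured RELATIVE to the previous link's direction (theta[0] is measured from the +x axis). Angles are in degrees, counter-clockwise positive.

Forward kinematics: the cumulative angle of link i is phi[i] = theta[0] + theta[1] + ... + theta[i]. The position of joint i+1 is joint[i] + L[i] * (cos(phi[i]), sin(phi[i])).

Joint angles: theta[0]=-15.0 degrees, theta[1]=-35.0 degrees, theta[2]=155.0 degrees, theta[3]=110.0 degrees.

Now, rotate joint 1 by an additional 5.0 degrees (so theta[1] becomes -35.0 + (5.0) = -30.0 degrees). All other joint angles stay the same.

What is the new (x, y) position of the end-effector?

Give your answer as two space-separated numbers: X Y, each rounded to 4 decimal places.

Answer: -1.2788 -10.9639

Derivation:
joint[0] = (0.0000, 0.0000)  (base)
link 0: phi[0] = -15 = -15 deg
  cos(-15 deg) = 0.9659, sin(-15 deg) = -0.2588
  joint[1] = (0.0000, 0.0000) + 2.9 * (0.9659, -0.2588) = (0.0000 + 2.8012, 0.0000 + -0.7506) = (2.8012, -0.7506)
link 1: phi[1] = -15 + -30 = -45 deg
  cos(-45 deg) = 0.7071, sin(-45 deg) = -0.7071
  joint[2] = (2.8012, -0.7506) + 8.9 * (0.7071, -0.7071) = (2.8012 + 6.2933, -0.7506 + -6.2933) = (9.0944, -7.0438)
link 2: phi[2] = -15 + -30 + 155 = 110 deg
  cos(110 deg) = -0.3420, sin(110 deg) = 0.9397
  joint[3] = (9.0944, -7.0438) + 3.9 * (-0.3420, 0.9397) = (9.0944 + -1.3339, -7.0438 + 3.6648) = (7.7606, -3.3790)
link 3: phi[3] = -15 + -30 + 155 + 110 = 220 deg
  cos(220 deg) = -0.7660, sin(220 deg) = -0.6428
  joint[4] = (7.7606, -3.3790) + 11.8 * (-0.7660, -0.6428) = (7.7606 + -9.0393, -3.3790 + -7.5849) = (-1.2788, -10.9639)
End effector: (-1.2788, -10.9639)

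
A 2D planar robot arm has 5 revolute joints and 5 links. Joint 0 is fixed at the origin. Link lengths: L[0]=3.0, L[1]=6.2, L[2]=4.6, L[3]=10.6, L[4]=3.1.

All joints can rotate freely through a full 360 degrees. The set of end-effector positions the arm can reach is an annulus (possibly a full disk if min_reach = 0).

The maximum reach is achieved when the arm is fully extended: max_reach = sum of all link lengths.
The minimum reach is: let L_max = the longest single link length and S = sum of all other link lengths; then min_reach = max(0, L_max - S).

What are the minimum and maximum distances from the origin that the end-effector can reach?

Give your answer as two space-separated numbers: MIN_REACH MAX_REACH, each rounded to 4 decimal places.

Answer: 0.0000 27.5000

Derivation:
Link lengths: [3.0, 6.2, 4.6, 10.6, 3.1]
max_reach = 3 + 6.2 + 4.6 + 10.6 + 3.1 = 27.5
L_max = max([3.0, 6.2, 4.6, 10.6, 3.1]) = 10.6
S (sum of others) = 27.5 - 10.6 = 16.9
min_reach = max(0, 10.6 - 16.9) = max(0, -6.3) = 0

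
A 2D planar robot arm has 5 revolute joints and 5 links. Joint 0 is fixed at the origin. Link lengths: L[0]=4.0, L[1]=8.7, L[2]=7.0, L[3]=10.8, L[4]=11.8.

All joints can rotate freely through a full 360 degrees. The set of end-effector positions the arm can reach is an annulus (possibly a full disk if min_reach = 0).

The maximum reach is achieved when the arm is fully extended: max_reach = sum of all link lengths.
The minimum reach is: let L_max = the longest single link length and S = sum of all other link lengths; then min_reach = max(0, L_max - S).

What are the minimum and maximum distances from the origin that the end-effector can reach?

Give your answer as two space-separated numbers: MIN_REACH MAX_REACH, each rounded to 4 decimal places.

Answer: 0.0000 42.3000

Derivation:
Link lengths: [4.0, 8.7, 7.0, 10.8, 11.8]
max_reach = 4 + 8.7 + 7 + 10.8 + 11.8 = 42.3
L_max = max([4.0, 8.7, 7.0, 10.8, 11.8]) = 11.8
S (sum of others) = 42.3 - 11.8 = 30.5
min_reach = max(0, 11.8 - 30.5) = max(0, -18.7) = 0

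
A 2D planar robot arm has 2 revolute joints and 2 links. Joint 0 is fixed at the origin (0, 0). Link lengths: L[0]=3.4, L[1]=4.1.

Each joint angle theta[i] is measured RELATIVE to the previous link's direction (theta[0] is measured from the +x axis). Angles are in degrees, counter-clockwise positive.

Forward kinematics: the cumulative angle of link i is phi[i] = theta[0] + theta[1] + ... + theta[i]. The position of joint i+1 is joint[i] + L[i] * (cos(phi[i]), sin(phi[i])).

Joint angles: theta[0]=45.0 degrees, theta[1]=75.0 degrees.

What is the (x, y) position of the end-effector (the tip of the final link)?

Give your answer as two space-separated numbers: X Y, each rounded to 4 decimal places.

joint[0] = (0.0000, 0.0000)  (base)
link 0: phi[0] = 45 = 45 deg
  cos(45 deg) = 0.7071, sin(45 deg) = 0.7071
  joint[1] = (0.0000, 0.0000) + 3.4 * (0.7071, 0.7071) = (0.0000 + 2.4042, 0.0000 + 2.4042) = (2.4042, 2.4042)
link 1: phi[1] = 45 + 75 = 120 deg
  cos(120 deg) = -0.5000, sin(120 deg) = 0.8660
  joint[2] = (2.4042, 2.4042) + 4.1 * (-0.5000, 0.8660) = (2.4042 + -2.0500, 2.4042 + 3.5507) = (0.3542, 5.9549)
End effector: (0.3542, 5.9549)

Answer: 0.3542 5.9549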